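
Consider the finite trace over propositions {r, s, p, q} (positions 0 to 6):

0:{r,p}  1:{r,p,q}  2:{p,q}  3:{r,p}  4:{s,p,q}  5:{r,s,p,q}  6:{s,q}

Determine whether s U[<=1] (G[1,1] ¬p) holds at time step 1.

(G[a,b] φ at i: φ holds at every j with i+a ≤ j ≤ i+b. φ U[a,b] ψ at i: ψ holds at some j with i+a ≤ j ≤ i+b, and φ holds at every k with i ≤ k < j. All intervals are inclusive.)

Need some j in [1,2] with G[1,1] ¬p, and s at every k in [1,j-1].
  j=1: G[1,1] ¬p — fails at 2.
  j=2: G[1,1] ¬p — fails at 3.
No j in the window works → until fails.

Does not hold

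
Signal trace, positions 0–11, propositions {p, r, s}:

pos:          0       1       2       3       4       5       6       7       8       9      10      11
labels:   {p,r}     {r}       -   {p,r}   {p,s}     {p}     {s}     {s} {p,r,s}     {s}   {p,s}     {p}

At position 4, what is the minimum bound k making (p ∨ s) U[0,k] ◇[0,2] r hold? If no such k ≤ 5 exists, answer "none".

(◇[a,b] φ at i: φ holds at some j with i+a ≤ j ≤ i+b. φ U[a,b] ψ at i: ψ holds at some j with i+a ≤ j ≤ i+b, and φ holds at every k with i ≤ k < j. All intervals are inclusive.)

Need earliest j ≥ 4 with ◇[0,2] r, and (p ∨ s) at every k in [4,j-1].
  j=4: rhs fails.
  j=5: rhs fails.
  j=6: rhs holds; lhs holds on [4,5]. k = 2.

2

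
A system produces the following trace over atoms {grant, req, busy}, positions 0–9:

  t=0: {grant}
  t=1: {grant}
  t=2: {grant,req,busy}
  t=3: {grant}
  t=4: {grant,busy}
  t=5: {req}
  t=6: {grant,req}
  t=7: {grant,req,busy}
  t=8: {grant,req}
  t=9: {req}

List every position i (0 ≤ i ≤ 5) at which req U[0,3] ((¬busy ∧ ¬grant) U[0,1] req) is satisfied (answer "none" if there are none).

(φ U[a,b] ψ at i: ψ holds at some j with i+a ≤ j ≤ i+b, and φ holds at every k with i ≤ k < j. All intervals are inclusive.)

Evaluate at each i in [0,5]:
  i=0: ✗ (lhs fails at k=0 before rhs at j=2)
  i=1: ✗ (lhs fails at k=1 before rhs at j=2)
  i=2: ✓ (rhs at j=2)
  i=3: ✗ (lhs fails at k=3 before rhs at j=5)
  i=4: ✗ (lhs fails at k=4 before rhs at j=5)
  i=5: ✓ (rhs at j=5)

2, 5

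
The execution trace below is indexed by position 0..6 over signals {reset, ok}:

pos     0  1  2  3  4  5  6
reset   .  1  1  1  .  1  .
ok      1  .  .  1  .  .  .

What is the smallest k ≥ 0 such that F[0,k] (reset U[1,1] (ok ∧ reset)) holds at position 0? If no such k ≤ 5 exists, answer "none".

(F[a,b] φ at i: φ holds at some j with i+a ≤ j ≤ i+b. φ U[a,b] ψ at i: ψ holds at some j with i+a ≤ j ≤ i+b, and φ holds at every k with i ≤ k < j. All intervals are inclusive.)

2

Scan j = 0,1,… for (reset U[1,1] (ok ∧ reset)):
  j=0: fails
  j=1: fails
  j=2: holds
First hit at j=2, so smallest k = 2-0 = 2.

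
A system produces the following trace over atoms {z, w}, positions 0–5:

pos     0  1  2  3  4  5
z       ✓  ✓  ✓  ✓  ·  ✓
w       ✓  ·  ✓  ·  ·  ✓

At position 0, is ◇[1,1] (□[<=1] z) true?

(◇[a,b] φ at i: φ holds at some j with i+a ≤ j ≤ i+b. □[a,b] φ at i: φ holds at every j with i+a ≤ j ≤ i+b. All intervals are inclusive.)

Holds

Check □[<=1] z at each j in [1,1]:
  j=1: holds on [1,2]
Found at j=1 → formula holds.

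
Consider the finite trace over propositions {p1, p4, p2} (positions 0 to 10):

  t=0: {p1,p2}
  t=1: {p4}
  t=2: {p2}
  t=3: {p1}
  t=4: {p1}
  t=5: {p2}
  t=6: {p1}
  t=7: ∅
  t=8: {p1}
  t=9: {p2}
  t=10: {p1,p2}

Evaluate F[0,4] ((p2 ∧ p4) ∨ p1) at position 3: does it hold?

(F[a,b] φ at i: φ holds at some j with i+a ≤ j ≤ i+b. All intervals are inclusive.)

True

Check ((p2 ∧ p4) ∨ p1) at each j in [3,7]:
  j=3: true
  j=4: true
  j=5: false
  j=6: true
  j=7: false
Found at j=3 → formula holds.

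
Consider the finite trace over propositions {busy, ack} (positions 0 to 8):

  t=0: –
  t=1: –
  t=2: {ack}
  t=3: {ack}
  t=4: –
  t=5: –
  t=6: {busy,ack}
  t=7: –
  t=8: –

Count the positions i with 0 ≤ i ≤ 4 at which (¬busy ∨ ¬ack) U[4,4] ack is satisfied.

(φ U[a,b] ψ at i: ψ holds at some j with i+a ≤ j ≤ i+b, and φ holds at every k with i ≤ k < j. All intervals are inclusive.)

1

Evaluate at each i in [0,4]:
  i=0: ✗ (no rhs in [4,4])
  i=1: ✗ (no rhs in [5,5])
  i=2: ✓ (rhs at j=6; lhs holds on [2,5])
  i=3: ✗ (no rhs in [7,7])
  i=4: ✗ (no rhs in [8,8])
Positions where it holds: {2} → 1.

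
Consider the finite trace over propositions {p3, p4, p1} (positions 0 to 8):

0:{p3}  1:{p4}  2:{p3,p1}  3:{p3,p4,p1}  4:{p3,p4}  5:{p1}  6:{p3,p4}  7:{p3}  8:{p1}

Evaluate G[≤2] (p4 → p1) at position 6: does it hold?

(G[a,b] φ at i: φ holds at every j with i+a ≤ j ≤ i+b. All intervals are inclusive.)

False

Check (p4 → p1) at every j in [6,8]:
  j=6: antecedent true; consequent false → ✗
  j=7: antecedent false → ✓
  j=8: antecedent false → ✓
Fails at j=6 → formula fails.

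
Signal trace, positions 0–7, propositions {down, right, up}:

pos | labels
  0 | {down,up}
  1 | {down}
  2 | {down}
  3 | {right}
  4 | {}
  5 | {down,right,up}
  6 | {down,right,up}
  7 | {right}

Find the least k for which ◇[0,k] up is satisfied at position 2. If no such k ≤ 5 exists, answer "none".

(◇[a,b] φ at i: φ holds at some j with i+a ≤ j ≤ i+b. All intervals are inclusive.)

3

Scan j = 2,3,… for up:
  j=2: fails
  j=3: fails
  j=4: fails
  j=5: holds
First hit at j=5, so smallest k = 5-2 = 3.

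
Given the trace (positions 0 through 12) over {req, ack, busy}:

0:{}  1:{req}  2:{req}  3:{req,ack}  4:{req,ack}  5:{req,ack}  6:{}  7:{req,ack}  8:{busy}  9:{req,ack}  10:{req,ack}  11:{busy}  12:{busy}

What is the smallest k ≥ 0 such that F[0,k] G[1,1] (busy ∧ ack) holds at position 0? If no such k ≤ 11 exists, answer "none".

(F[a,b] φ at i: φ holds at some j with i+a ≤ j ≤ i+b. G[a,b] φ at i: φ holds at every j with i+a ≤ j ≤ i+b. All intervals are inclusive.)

none

Scan j = 0,1,… for G[1,1] (busy ∧ ack):
  j=0: fails
  j=1: fails
  j=2: fails
  j=3: fails
  j=4: fails
  j=5: fails
  j=6: fails
  j=7: fails
  j=8: fails
  j=9: fails
  j=10: fails
  j=11: fails
No j in [0,11] satisfies it → none.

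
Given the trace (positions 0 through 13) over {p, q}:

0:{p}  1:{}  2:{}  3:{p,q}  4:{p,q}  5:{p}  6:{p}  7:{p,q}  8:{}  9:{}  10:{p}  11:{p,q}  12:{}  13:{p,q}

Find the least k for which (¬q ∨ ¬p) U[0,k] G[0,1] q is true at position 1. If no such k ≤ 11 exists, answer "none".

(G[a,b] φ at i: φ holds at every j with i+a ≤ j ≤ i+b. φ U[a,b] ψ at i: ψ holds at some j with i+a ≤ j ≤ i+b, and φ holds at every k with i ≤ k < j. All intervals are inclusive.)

Need earliest j ≥ 1 with G[0,1] q, and (¬q ∨ ¬p) at every k in [1,j-1].
  j=1: rhs fails.
  j=2: rhs fails.
  j=3: rhs holds; lhs holds on [1,2]. k = 2.

2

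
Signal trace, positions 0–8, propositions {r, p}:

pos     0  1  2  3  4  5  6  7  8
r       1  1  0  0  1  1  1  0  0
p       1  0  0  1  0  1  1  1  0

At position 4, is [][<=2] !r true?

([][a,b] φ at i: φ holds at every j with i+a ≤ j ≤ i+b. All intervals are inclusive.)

False

Check !r at every j in [4,6]:
  j=4: false
  j=5: false
  j=6: false
Fails at j=4 → formula fails.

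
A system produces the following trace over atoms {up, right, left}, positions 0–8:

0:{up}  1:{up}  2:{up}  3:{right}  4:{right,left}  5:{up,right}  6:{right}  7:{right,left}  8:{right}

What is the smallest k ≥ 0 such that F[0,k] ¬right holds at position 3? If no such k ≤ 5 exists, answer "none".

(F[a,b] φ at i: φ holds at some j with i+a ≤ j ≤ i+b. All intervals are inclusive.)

Scan j = 3,4,… for ¬right:
  j=3: fails
  j=4: fails
  j=5: fails
  j=6: fails
  j=7: fails
  j=8: fails
No j in [3,8] satisfies it → none.

none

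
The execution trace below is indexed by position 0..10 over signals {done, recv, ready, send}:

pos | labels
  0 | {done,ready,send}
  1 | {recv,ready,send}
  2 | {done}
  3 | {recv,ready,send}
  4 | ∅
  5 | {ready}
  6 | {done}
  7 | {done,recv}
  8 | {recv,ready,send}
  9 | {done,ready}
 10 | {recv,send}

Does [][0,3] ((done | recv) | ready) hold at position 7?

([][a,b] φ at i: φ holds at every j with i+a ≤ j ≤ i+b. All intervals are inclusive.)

Check ((done | recv) | ready) at every j in [7,10]:
  j=7: true
  j=8: true
  j=9: true
  j=10: true
All positions satisfy it → formula holds.

True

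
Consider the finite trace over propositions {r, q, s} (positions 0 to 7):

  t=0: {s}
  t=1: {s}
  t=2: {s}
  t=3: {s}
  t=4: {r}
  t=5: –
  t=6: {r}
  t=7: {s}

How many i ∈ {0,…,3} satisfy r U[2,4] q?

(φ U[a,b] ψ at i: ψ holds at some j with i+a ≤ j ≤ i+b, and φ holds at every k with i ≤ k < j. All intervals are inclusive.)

0

Evaluate at each i in [0,3]:
  i=0: ✗ (no rhs in [2,4])
  i=1: ✗ (no rhs in [3,5])
  i=2: ✗ (no rhs in [4,6])
  i=3: ✗ (no rhs in [5,7])
Positions where it holds: {} → 0.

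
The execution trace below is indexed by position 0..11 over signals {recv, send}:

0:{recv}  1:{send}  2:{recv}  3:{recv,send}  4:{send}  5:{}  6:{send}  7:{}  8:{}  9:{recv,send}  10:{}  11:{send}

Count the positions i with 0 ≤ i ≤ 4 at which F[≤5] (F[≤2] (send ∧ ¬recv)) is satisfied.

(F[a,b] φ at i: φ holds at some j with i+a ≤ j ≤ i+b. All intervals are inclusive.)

Evaluate at each i in [0,4]:
  i=0: ✓ (witness j=0)
  i=1: ✓ (witness j=1)
  i=2: ✓ (witness j=2)
  i=3: ✓ (witness j=3)
  i=4: ✓ (witness j=4)
Positions where it holds: {0, 1, 2, 3, 4} → 5.

5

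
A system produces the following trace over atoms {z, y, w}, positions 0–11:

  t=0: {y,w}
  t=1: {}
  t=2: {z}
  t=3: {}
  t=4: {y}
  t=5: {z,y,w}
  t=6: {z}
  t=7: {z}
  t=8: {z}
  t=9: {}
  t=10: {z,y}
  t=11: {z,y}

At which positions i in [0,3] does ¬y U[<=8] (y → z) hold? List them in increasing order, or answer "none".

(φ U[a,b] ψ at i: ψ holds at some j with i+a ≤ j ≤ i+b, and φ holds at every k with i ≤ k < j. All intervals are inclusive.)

Evaluate at each i in [0,3]:
  i=0: ✗ (lhs fails at k=0 before rhs at j=1)
  i=1: ✓ (rhs at j=1)
  i=2: ✓ (rhs at j=2)
  i=3: ✓ (rhs at j=3)

1, 2, 3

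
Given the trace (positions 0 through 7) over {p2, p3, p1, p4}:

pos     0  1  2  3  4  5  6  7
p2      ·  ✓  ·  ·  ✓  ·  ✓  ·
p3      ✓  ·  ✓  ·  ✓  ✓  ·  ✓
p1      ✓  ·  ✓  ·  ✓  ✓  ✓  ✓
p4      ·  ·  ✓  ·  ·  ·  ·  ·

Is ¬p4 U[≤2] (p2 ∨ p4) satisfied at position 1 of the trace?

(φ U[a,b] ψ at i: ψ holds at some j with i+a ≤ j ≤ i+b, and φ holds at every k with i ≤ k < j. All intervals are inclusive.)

Yes

Need some j in [1,3] with (p2 ∨ p4), and ¬p4 at every k in [1,j-1].
  j=1: (p2 ∨ p4) holds; no prefix to check → satisfied.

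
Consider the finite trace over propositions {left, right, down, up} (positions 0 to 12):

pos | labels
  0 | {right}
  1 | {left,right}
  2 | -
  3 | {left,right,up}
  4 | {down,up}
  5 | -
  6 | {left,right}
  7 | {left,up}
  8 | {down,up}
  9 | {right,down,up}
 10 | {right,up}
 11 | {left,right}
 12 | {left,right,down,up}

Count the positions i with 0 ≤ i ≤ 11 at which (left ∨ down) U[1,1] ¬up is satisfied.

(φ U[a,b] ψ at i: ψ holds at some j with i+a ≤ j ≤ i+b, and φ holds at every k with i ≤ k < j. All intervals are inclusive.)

Evaluate at each i in [0,11]:
  i=0: ✗ (lhs fails at k=0 before rhs at j=1)
  i=1: ✓ (rhs at j=2; lhs holds on [1,1])
  i=2: ✗ (no rhs in [3,3])
  i=3: ✗ (no rhs in [4,4])
  i=4: ✓ (rhs at j=5; lhs holds on [4,4])
  i=5: ✗ (lhs fails at k=5 before rhs at j=6)
  i=6: ✗ (no rhs in [7,7])
  i=7: ✗ (no rhs in [8,8])
  i=8: ✗ (no rhs in [9,9])
  i=9: ✗ (no rhs in [10,10])
  i=10: ✗ (lhs fails at k=10 before rhs at j=11)
  i=11: ✗ (no rhs in [12,12])
Positions where it holds: {1, 4} → 2.

2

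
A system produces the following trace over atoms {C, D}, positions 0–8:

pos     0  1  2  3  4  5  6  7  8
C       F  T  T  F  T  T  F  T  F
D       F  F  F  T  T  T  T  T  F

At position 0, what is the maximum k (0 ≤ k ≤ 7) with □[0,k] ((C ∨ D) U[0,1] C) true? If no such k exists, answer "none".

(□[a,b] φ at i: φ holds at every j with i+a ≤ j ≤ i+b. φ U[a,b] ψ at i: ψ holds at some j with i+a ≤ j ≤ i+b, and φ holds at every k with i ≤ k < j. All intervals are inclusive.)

none

((C ∨ D) U[0,1] C) must hold from j=0 onward; find where it first fails.
  j=0: fails → no k works.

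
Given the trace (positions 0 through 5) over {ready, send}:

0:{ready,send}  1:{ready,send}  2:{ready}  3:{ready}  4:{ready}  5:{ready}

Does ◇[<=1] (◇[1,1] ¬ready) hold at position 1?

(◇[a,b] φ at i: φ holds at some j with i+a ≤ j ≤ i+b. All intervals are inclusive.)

No

Check ◇[1,1] ¬ready at each j in [1,2]:
  j=1: fails (none in [2,2])
  j=2: fails (none in [3,3])
No position in the window satisfies it → formula fails.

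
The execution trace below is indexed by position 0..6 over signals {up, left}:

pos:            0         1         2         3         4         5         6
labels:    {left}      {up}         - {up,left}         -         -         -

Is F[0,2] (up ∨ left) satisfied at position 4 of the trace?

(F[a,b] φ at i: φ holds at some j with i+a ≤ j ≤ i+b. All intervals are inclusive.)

False

Check (up ∨ left) at each j in [4,6]:
  j=4: false
  j=5: false
  j=6: false
No position in the window satisfies it → formula fails.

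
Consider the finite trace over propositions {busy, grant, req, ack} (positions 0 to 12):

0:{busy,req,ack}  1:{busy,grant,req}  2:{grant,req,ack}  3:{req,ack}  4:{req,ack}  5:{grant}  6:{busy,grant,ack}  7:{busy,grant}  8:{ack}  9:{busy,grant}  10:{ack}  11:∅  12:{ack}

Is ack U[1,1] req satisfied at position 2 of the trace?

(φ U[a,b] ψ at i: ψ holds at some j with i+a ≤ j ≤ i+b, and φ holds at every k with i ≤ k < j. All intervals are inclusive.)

Need some j in [3,3] with req, and ack at every k in [2,j-1].
  j=3: req holds; ack holds at every k in [2,2] → satisfied.

Yes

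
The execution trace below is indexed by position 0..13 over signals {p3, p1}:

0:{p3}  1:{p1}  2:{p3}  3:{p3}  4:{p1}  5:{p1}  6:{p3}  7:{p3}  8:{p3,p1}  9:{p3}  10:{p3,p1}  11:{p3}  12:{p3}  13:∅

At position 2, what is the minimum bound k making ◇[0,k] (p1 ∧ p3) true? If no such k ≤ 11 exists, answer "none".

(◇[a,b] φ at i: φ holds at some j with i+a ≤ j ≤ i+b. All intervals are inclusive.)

6

Scan j = 2,3,… for (p1 ∧ p3):
  j=2: fails
  j=3: fails
  j=4: fails
  j=5: fails
  j=6: fails
  j=7: fails
  j=8: holds
First hit at j=8, so smallest k = 8-2 = 6.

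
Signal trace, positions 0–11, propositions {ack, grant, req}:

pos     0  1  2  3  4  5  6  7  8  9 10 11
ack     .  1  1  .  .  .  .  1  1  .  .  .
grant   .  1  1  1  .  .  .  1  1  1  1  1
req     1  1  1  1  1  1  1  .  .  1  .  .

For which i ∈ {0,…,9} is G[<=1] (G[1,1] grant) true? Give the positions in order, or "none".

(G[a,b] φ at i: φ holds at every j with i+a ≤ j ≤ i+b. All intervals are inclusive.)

Evaluate at each i in [0,9]:
  i=0: ✓ (all of [0,1])
  i=1: ✓ (all of [1,2])
  i=2: ✗ (fails at j=3)
  i=3: ✗ (fails at j=3)
  i=4: ✗ (fails at j=4)
  i=5: ✗ (fails at j=5)
  i=6: ✓ (all of [6,7])
  i=7: ✓ (all of [7,8])
  i=8: ✓ (all of [8,9])
  i=9: ✓ (all of [9,10])

0, 1, 6, 7, 8, 9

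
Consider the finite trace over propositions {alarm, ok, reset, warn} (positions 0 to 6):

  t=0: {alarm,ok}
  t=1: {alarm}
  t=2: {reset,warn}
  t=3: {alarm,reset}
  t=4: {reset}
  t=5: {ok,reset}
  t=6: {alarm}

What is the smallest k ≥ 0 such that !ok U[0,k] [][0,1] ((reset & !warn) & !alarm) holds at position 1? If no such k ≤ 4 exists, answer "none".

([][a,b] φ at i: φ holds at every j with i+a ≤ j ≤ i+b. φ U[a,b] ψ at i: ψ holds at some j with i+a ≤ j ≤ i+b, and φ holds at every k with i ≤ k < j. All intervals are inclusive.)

Need earliest j ≥ 1 with [][0,1] ((reset & !warn) & !alarm), and !ok at every k in [1,j-1].
  j=1: rhs fails.
  j=2: rhs fails.
  j=3: rhs fails.
  j=4: rhs holds; lhs holds on [1,3]. k = 3.

3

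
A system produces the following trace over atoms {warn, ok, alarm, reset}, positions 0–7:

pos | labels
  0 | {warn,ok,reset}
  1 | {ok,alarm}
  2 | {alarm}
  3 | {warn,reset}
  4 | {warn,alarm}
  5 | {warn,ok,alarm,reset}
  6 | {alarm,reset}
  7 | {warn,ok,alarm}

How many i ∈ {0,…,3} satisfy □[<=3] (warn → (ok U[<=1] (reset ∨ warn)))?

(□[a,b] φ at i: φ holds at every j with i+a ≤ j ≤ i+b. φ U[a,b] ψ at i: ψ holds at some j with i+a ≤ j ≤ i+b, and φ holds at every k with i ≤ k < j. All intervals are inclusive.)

Evaluate at each i in [0,3]:
  i=0: ✓ (all of [0,3])
  i=1: ✓ (all of [1,4])
  i=2: ✓ (all of [2,5])
  i=3: ✓ (all of [3,6])
Positions where it holds: {0, 1, 2, 3} → 4.

4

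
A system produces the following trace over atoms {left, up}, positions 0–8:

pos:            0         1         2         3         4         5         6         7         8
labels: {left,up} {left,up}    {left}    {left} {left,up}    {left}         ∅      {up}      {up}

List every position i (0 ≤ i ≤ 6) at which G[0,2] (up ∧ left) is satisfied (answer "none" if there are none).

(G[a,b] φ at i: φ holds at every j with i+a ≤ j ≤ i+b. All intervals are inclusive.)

Evaluate at each i in [0,6]:
  i=0: ✗ (fails at j=2)
  i=1: ✗ (fails at j=2)
  i=2: ✗ (fails at j=2)
  i=3: ✗ (fails at j=3)
  i=4: ✗ (fails at j=5)
  i=5: ✗ (fails at j=5)
  i=6: ✗ (fails at j=6)

none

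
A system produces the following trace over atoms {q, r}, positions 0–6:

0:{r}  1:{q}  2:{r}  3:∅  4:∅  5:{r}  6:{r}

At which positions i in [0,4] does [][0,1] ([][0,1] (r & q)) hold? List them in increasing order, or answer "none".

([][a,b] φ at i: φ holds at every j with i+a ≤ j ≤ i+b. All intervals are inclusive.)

none

Evaluate at each i in [0,4]:
  i=0: ✗ (fails at j=0)
  i=1: ✗ (fails at j=1)
  i=2: ✗ (fails at j=2)
  i=3: ✗ (fails at j=3)
  i=4: ✗ (fails at j=4)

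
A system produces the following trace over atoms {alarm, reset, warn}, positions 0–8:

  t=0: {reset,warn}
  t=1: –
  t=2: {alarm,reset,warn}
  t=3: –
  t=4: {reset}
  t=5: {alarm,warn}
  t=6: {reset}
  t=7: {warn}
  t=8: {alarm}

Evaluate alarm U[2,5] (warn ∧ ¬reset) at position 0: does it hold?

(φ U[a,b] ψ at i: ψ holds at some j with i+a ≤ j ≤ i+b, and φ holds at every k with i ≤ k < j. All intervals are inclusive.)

Need some j in [2,5] with (warn ∧ ¬reset), and alarm at every k in [0,j-1].
  j=2: (warn ∧ ¬reset) false.
  j=3: (warn ∧ ¬reset) false.
  j=4: (warn ∧ ¬reset) false.
  j=5: (warn ∧ ¬reset) holds, but alarm fails at k=0 → not this j.
No j in the window works → until fails.

Does not hold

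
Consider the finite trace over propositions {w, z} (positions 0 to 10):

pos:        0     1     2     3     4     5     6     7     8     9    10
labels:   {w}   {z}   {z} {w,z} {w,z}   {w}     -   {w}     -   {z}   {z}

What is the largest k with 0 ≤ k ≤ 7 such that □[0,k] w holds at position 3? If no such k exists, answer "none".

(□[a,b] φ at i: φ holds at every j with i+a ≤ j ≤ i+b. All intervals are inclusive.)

2

w must hold from j=3 onward; find where it first fails.
  j=3: holds
  j=4: holds
  j=5: holds
  j=6: fails
Holds on [3,5], so largest k = 2.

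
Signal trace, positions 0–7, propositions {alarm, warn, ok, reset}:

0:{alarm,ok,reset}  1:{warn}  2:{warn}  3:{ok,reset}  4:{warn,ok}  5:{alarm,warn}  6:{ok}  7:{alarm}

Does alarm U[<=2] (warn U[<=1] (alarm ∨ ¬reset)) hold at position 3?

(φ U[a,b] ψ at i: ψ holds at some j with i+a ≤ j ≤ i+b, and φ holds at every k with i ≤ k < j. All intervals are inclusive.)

Need some j in [3,5] with (warn U[<=1] (alarm ∨ ¬reset)), and alarm at every k in [3,j-1].
  j=3: (warn U[<=1] (alarm ∨ ¬reset)) — fails.
  j=4: (warn U[<=1] (alarm ∨ ¬reset)) holds, but alarm fails at k=3 → not this j.
  j=5: (warn U[<=1] (alarm ∨ ¬reset)) holds, but alarm fails at k=3 → not this j.
No j in the window works → until fails.

Does not hold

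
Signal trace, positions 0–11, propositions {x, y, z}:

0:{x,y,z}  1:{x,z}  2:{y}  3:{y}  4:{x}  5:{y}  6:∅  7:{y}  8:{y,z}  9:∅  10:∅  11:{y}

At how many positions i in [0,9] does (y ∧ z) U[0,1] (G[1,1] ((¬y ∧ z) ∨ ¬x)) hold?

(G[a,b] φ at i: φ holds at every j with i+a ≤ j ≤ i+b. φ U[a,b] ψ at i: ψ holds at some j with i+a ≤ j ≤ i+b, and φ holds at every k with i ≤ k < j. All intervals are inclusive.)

Evaluate at each i in [0,9]:
  i=0: ✓ (rhs at j=0)
  i=1: ✓ (rhs at j=1)
  i=2: ✓ (rhs at j=2)
  i=3: ✗ (lhs fails at k=3 before rhs at j=4)
  i=4: ✓ (rhs at j=4)
  i=5: ✓ (rhs at j=5)
  i=6: ✓ (rhs at j=6)
  i=7: ✓ (rhs at j=7)
  i=8: ✓ (rhs at j=8)
  i=9: ✓ (rhs at j=9)
Positions where it holds: {0, 1, 2, 4, 5, 6, 7, 8, 9} → 9.

9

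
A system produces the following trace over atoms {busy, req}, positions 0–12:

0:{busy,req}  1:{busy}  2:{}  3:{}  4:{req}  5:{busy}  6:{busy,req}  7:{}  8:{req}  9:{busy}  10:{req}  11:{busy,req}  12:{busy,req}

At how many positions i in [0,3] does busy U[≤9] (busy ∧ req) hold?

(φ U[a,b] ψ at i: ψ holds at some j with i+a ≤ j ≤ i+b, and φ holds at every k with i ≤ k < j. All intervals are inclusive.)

Evaluate at each i in [0,3]:
  i=0: ✓ (rhs at j=0)
  i=1: ✗ (lhs fails at k=2 before rhs at j=6)
  i=2: ✗ (lhs fails at k=2 before rhs at j=6)
  i=3: ✗ (lhs fails at k=3 before rhs at j=6)
Positions where it holds: {0} → 1.

1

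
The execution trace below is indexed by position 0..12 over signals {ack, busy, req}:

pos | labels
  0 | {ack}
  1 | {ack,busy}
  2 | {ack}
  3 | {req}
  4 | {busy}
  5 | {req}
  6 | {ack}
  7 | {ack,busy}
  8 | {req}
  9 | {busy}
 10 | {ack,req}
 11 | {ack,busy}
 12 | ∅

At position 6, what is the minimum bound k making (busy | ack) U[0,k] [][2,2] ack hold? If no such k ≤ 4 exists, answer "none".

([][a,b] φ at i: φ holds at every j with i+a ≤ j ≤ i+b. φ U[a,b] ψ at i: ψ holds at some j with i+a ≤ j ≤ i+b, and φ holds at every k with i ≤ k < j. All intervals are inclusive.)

2

Need earliest j ≥ 6 with [][2,2] ack, and (busy | ack) at every k in [6,j-1].
  j=6: rhs fails.
  j=7: rhs fails.
  j=8: rhs holds; lhs holds on [6,7]. k = 2.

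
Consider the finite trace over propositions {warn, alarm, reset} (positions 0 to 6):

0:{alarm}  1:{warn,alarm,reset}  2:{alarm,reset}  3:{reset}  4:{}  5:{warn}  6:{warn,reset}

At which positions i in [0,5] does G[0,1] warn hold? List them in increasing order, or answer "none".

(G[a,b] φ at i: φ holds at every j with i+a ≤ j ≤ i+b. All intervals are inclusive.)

5

Evaluate at each i in [0,5]:
  i=0: ✗ (fails at j=0)
  i=1: ✗ (fails at j=2)
  i=2: ✗ (fails at j=2)
  i=3: ✗ (fails at j=3)
  i=4: ✗ (fails at j=4)
  i=5: ✓ (all of [5,6])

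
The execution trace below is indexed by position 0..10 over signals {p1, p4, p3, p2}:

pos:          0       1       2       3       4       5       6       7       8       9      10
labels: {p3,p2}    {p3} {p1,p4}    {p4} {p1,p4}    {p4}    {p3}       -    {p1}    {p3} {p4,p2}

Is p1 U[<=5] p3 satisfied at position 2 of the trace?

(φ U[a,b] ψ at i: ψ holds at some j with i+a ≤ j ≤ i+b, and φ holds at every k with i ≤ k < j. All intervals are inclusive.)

No

Need some j in [2,7] with p3, and p1 at every k in [2,j-1].
  j=2: p3 false.
  j=3: p3 false.
  j=4: p3 false.
  j=5: p3 false.
  j=6: p3 holds, but p1 fails at k=3 → not this j.
  j=7: p3 false.
No j in the window works → until fails.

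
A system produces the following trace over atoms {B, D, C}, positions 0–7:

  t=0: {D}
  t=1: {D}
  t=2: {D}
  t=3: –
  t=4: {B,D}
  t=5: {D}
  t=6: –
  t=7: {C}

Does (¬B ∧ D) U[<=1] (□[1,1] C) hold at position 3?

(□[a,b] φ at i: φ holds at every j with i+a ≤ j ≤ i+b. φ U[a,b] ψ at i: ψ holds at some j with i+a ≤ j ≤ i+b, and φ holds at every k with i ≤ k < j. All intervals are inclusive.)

Need some j in [3,4] with □[1,1] C, and (¬B ∧ D) at every k in [3,j-1].
  j=3: □[1,1] C — fails at 4.
  j=4: □[1,1] C — fails at 5.
No j in the window works → until fails.

No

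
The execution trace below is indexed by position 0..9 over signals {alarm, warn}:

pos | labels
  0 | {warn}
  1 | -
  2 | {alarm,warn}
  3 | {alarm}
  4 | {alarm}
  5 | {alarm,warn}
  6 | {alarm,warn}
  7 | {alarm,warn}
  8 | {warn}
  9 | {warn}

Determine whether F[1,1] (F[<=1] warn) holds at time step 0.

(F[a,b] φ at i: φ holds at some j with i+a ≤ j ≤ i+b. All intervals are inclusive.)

Yes

Check F[<=1] warn at each j in [1,1]:
  j=1: holds (witness at 2)
Found at j=1 → formula holds.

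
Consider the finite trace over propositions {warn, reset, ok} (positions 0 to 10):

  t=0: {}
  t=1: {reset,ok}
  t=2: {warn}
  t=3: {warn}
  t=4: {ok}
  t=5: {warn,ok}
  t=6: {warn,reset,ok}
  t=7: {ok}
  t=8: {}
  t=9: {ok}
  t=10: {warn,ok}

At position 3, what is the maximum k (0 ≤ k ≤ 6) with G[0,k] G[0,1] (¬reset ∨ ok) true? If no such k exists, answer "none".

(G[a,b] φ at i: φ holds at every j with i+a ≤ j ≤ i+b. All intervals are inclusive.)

6

G[0,1] (¬reset ∨ ok) must hold from j=3 onward; find where it first fails.
  j=3: holds
  j=4: holds
  j=5: holds
  j=6: holds
  j=7: holds
  j=8: holds
  j=9: holds
Holds through j=9; largest k = 6.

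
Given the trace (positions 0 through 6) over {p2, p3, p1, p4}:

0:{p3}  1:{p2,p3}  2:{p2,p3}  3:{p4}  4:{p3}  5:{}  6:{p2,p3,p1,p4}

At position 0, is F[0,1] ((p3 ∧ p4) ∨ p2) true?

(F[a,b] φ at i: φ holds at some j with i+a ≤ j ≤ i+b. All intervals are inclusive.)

Yes

Check ((p3 ∧ p4) ∨ p2) at each j in [0,1]:
  j=0: false
  j=1: true
Found at j=1 → formula holds.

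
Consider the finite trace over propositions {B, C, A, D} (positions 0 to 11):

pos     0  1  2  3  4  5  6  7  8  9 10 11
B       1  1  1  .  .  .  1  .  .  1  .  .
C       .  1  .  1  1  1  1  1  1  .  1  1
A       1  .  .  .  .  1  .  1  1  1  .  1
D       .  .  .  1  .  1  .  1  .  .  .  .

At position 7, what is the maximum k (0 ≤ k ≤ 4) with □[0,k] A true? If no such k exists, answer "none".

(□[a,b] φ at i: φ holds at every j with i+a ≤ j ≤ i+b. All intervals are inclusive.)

A must hold from j=7 onward; find where it first fails.
  j=7: holds
  j=8: holds
  j=9: holds
  j=10: fails
Holds on [7,9], so largest k = 2.

2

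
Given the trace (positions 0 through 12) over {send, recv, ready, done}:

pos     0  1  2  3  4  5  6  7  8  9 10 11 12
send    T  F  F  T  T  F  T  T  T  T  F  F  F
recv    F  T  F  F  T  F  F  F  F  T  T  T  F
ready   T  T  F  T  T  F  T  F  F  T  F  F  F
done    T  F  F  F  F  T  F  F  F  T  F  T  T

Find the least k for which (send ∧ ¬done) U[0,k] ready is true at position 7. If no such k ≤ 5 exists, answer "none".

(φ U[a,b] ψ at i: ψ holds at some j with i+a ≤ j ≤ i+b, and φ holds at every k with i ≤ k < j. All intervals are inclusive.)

2

Need earliest j ≥ 7 with ready, and (send ∧ ¬done) at every k in [7,j-1].
  j=7: rhs fails.
  j=8: rhs fails.
  j=9: rhs holds; lhs holds on [7,8]. k = 2.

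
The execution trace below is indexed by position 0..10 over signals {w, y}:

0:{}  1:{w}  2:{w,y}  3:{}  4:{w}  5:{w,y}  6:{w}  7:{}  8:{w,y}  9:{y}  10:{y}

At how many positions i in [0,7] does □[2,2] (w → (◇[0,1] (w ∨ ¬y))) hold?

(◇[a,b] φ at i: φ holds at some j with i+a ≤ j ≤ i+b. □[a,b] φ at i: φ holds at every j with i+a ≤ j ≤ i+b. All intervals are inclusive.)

Evaluate at each i in [0,7]:
  i=0: ✓ (all of [2,2])
  i=1: ✓ (all of [3,3])
  i=2: ✓ (all of [4,4])
  i=3: ✓ (all of [5,5])
  i=4: ✓ (all of [6,6])
  i=5: ✓ (all of [7,7])
  i=6: ✓ (all of [8,8])
  i=7: ✓ (all of [9,9])
Positions where it holds: {0, 1, 2, 3, 4, 5, 6, 7} → 8.

8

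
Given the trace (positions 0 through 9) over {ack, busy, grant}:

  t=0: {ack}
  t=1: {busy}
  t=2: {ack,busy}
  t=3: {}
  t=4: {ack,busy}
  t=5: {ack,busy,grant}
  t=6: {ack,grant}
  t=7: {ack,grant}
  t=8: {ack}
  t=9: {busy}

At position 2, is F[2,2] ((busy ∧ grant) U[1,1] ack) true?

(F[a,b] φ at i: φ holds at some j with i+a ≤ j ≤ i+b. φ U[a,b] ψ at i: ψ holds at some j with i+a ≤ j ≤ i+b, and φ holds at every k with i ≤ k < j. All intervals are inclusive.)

Check ((busy ∧ grant) U[1,1] ack) at each j in [4,4]:
  j=4: fails
No position in the window satisfies it → formula fails.

No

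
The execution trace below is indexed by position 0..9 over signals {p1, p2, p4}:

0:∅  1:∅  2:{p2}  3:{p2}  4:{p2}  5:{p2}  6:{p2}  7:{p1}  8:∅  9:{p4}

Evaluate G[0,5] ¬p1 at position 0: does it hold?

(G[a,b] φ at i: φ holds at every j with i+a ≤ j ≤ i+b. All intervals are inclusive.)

True

Check ¬p1 at every j in [0,5]:
  j=0: true
  j=1: true
  j=2: true
  j=3: true
  j=4: true
  j=5: true
All positions satisfy it → formula holds.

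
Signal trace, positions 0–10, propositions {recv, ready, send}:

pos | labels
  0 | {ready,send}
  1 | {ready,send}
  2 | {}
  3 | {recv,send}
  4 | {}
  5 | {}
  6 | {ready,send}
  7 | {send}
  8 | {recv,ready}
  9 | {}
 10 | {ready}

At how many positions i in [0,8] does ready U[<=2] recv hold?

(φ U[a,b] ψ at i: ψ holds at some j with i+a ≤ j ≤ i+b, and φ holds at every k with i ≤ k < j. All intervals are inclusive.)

2

Evaluate at each i in [0,8]:
  i=0: ✗ (no rhs in [0,2])
  i=1: ✗ (lhs fails at k=2 before rhs at j=3)
  i=2: ✗ (lhs fails at k=2 before rhs at j=3)
  i=3: ✓ (rhs at j=3)
  i=4: ✗ (no rhs in [4,6])
  i=5: ✗ (no rhs in [5,7])
  i=6: ✗ (lhs fails at k=7 before rhs at j=8)
  i=7: ✗ (lhs fails at k=7 before rhs at j=8)
  i=8: ✓ (rhs at j=8)
Positions where it holds: {3, 8} → 2.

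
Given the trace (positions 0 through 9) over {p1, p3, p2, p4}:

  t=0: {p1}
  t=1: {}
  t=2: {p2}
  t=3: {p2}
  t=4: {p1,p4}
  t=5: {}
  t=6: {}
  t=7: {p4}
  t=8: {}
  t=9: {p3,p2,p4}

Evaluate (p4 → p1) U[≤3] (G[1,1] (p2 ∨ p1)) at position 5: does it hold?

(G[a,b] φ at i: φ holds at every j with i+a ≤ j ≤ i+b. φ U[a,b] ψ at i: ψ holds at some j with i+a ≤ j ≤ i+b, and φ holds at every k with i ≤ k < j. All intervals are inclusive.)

False

Need some j in [5,8] with G[1,1] (p2 ∨ p1), and (p4 → p1) at every k in [5,j-1].
  j=5: G[1,1] (p2 ∨ p1) — fails at 6.
  j=6: G[1,1] (p2 ∨ p1) — fails at 7.
  j=7: G[1,1] (p2 ∨ p1) — fails at 8.
  j=8: G[1,1] (p2 ∨ p1) holds, but (p4 → p1) fails at k=7 → not this j.
No j in the window works → until fails.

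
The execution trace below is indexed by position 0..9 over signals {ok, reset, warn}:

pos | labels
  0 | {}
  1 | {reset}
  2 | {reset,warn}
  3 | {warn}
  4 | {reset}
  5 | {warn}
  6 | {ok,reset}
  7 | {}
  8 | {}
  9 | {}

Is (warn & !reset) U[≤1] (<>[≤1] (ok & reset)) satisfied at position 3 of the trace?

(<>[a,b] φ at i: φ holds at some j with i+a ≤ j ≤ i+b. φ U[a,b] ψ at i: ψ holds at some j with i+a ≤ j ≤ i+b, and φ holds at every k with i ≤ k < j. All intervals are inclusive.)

Need some j in [3,4] with <>[≤1] (ok & reset), and (warn & !reset) at every k in [3,j-1].
  j=3: <>[≤1] (ok & reset) — fails (none in [3,4]).
  j=4: <>[≤1] (ok & reset) — fails (none in [4,5]).
No j in the window works → until fails.

Does not hold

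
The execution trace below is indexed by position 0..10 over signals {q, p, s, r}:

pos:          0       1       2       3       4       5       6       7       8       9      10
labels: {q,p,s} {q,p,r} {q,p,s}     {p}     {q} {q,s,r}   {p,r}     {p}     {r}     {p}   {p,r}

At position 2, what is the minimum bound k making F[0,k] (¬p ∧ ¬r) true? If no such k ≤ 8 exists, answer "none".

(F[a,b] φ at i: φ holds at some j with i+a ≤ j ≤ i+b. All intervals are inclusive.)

2

Scan j = 2,3,… for (¬p ∧ ¬r):
  j=2: fails
  j=3: fails
  j=4: holds
First hit at j=4, so smallest k = 4-2 = 2.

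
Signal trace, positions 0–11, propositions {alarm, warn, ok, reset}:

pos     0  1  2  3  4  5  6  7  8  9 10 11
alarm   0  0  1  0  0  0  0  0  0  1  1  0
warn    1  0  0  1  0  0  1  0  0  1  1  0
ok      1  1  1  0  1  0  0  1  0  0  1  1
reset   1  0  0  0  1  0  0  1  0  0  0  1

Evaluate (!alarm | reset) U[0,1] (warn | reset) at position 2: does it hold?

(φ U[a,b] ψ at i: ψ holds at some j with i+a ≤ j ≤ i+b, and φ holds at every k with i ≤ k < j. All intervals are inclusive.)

Need some j in [2,3] with (warn | reset), and (!alarm | reset) at every k in [2,j-1].
  j=2: (warn | reset) false.
  j=3: (warn | reset) holds, but (!alarm | reset) fails at k=2 → not this j.
No j in the window works → until fails.

No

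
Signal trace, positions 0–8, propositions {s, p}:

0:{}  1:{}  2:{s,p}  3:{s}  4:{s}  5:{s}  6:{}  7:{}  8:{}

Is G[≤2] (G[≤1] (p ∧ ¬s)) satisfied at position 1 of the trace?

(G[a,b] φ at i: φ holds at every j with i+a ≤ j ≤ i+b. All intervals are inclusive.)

Check G[≤1] (p ∧ ¬s) at every j in [1,3]:
  j=1: fails at 1
  j=2: fails at 2
  j=3: fails at 3
Fails at j=1 → formula fails.

Does not hold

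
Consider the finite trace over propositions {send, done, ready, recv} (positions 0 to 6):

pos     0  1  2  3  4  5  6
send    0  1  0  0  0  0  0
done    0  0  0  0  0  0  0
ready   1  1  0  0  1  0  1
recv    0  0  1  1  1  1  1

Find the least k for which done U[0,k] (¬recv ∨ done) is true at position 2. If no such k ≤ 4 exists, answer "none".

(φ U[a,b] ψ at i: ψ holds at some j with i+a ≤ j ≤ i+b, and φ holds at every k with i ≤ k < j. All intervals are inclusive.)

Need earliest j ≥ 2 with (¬recv ∨ done), and done at every k in [2,j-1].
  j=2: rhs fails.
  j=3: rhs fails.
  j=4: rhs fails.
  j=5: rhs fails.
  j=6: rhs fails.
No witness within the range → none.

none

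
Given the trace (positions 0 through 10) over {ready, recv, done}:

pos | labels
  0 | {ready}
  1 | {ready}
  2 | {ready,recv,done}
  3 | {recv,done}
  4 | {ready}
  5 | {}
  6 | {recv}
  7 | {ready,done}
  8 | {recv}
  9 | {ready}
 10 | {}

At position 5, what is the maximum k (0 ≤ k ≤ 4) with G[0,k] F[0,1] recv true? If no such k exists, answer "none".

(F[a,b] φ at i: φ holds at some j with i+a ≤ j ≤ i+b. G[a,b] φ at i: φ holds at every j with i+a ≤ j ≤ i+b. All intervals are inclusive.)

3

F[0,1] recv must hold from j=5 onward; find where it first fails.
  j=5: holds
  j=6: holds
  j=7: holds
  j=8: holds
  j=9: fails
Holds on [5,8], so largest k = 3.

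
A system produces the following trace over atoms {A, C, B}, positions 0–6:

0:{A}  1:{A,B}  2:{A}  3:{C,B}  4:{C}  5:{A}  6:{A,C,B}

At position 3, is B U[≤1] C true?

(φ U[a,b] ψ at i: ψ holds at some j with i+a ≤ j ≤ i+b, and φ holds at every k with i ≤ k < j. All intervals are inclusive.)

Holds

Need some j in [3,4] with C, and B at every k in [3,j-1].
  j=3: C holds; no prefix to check → satisfied.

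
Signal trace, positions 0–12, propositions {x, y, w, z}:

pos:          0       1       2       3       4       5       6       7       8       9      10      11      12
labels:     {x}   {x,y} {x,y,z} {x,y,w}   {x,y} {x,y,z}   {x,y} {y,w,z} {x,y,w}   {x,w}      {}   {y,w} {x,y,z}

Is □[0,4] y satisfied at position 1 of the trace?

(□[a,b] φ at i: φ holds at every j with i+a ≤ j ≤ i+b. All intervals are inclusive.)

Check y at every j in [1,5]:
  j=1: true
  j=2: true
  j=3: true
  j=4: true
  j=5: true
All positions satisfy it → formula holds.

True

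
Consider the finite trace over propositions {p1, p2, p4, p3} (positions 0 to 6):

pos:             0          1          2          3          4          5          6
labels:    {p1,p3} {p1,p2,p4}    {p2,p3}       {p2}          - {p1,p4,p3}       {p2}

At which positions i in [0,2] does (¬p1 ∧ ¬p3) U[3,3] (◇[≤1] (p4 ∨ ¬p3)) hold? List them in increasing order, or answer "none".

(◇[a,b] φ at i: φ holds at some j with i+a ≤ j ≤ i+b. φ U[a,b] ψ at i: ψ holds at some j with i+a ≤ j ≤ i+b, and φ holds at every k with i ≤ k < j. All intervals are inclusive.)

none

Evaluate at each i in [0,2]:
  i=0: ✗ (lhs fails at k=0 before rhs at j=3)
  i=1: ✗ (lhs fails at k=1 before rhs at j=4)
  i=2: ✗ (lhs fails at k=2 before rhs at j=5)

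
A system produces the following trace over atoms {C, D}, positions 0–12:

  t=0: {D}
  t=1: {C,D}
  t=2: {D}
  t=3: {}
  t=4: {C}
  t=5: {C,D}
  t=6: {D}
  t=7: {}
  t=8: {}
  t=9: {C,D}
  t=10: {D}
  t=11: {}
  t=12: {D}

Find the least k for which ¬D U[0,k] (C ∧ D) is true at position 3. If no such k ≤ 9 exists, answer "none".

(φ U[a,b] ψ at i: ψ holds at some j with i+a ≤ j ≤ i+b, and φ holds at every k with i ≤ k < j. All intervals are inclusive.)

2

Need earliest j ≥ 3 with (C ∧ D), and ¬D at every k in [3,j-1].
  j=3: rhs fails.
  j=4: rhs fails.
  j=5: rhs holds; lhs holds on [3,4]. k = 2.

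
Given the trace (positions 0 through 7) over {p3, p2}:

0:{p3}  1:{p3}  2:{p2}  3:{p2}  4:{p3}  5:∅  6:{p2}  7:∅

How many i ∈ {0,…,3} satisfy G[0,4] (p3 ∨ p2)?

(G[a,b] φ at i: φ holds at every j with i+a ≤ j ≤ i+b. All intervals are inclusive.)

1

Evaluate at each i in [0,3]:
  i=0: ✓ (all of [0,4])
  i=1: ✗ (fails at j=5)
  i=2: ✗ (fails at j=5)
  i=3: ✗ (fails at j=5)
Positions where it holds: {0} → 1.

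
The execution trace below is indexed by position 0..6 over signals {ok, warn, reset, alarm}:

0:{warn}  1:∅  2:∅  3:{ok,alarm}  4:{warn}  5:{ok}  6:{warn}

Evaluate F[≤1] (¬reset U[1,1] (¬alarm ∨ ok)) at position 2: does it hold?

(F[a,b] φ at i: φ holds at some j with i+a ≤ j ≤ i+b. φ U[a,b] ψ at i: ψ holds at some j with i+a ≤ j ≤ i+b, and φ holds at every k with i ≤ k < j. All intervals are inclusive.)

Holds

Check (¬reset U[1,1] (¬alarm ∨ ok)) at each j in [2,3]:
  j=2: holds
  j=3: holds
Found at j=2 → formula holds.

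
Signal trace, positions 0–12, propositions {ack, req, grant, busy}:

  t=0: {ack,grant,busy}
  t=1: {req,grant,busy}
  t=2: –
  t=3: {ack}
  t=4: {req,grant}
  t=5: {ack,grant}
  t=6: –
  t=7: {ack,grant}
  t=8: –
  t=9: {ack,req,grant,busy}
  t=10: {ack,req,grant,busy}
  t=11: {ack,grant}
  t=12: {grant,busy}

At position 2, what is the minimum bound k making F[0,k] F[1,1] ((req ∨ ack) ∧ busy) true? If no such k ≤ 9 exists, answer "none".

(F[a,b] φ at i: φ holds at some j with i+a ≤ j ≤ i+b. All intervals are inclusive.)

6

Scan j = 2,3,… for F[1,1] ((req ∨ ack) ∧ busy):
  j=2: fails
  j=3: fails
  j=4: fails
  j=5: fails
  j=6: fails
  j=7: fails
  j=8: holds
First hit at j=8, so smallest k = 8-2 = 6.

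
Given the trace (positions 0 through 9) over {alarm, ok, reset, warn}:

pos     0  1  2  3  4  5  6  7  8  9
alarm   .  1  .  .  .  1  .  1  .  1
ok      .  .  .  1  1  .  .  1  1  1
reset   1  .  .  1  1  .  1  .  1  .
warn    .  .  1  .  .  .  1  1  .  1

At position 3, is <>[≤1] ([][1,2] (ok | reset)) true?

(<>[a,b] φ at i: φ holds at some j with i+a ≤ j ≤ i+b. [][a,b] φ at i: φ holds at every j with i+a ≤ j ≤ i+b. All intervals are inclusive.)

Check [][1,2] (ok | reset) at each j in [3,4]:
  j=3: fails at 5
  j=4: fails at 5
No position in the window satisfies it → formula fails.

Does not hold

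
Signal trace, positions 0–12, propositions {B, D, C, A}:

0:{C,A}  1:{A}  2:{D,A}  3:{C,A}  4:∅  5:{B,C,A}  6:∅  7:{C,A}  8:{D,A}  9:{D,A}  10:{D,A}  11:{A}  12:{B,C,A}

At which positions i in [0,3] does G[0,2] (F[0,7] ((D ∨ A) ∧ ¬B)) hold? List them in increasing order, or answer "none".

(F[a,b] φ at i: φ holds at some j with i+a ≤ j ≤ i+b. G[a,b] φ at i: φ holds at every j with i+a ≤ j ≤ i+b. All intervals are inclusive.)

Evaluate at each i in [0,3]:
  i=0: ✓ (all of [0,2])
  i=1: ✓ (all of [1,3])
  i=2: ✓ (all of [2,4])
  i=3: ✓ (all of [3,5])

0, 1, 2, 3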